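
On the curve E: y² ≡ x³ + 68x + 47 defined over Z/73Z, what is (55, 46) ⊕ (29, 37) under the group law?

(24, 63)

(55, 46) + (29, 37). λ = (37 - 46)/(29 - 55) ≡ 64/47 mod 73. 47⁻¹ ≡ 14 (mod 73), so λ ≡ 20.
  x = λ² - 55 - 29 = 400 - 84 ≡ 24; y = λ·(55 - 24) - 46 ≡ 63. → (24, 63)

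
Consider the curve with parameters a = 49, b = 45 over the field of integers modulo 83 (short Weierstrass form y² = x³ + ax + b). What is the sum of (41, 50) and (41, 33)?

The two points share x = 41 and their y-coordinates satisfy 50 + 33 ≡ 0 (mod 83), so they are inverses. Their sum is the point at infinity.

O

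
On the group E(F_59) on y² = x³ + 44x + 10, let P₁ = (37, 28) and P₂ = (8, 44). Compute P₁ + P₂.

(35, 36)

(37, 28) + (8, 44). λ = (44 - 28)/(8 - 37) ≡ 16/30 mod 59. 30⁻¹ ≡ 2 (mod 59) since 30·2 = 60 ≡ 1, so λ ≡ 32.
  x = λ² - 37 - 8 = 1024 - 45 ≡ 35; y = λ·(37 - 35) - 28 ≡ 36. → (35, 36)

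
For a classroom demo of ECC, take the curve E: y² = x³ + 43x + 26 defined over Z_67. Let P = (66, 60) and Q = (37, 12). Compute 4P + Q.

First 4P:
Double-and-add on 4 = (100)₂. Start with P = (66, 60) for the leading 1-bit.
double: tangent at (66, 60): λ = (3·66² + 43)/(2·60) ≡ 46/53. 53⁻¹ ≡ 43 (mod 67), so λ ≡ 46·43 ≡ 35.
  x = λ² - 66 - 66 = 1225 - 132 ≡ 21; y = λ·(66 - 21) - 60 ≡ 41. → (21, 41)
double: tangent at (21, 41): λ = (3·21² + 43)/(2·41) ≡ 26/15. 15⁻¹ ≡ 9 (mod 67) since 15·9 = 135 ≡ 1, so λ ≡ 26·9 ≡ 33.
  x = λ² - 21 - 21 = 1089 - 42 ≡ 42; y = λ·(21 - 42) - 41 ≡ 3. → (42, 3)
4P = (42, 3).
Finally 4P + Q:
(42, 3) + (37, 12). λ = (12 - 3)/(37 - 42) ≡ 9/62 mod 67. 62⁻¹ ≡ 40 (mod 67) since 62·40 = 2480 ≡ 1, so λ ≡ 25.
  x = λ² - 42 - 37 = 625 - 79 ≡ 10; y = λ·(42 - 10) - 3 ≡ 60. → (10, 60)

(10, 60)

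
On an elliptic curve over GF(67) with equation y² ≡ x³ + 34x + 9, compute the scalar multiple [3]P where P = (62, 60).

(57, 64)

Repeated addition: build up to 3P.
2P: tangent at (62, 60): λ = (3·62² + 34)/(2·60) ≡ 42/53. 53⁻¹ ≡ 43 (mod 67), so λ ≡ 42·43 ≡ 64.
  x = λ² - 62 - 62 = 4096 - 124 ≡ 19; y = λ·(62 - 19) - 60 ≡ 12. → (19, 12)
3P: (19, 12) + (62, 60). λ = (60 - 12)/(62 - 19) ≡ 48/43 mod 67. 43⁻¹ ≡ 53 (mod 67), so λ ≡ 65.
  x = λ² - 19 - 62 = 4225 - 81 ≡ 57; y = λ·(19 - 57) - 12 ≡ 64. → (57, 64)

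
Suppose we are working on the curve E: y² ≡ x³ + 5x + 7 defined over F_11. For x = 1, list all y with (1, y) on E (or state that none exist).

none

x³ + 5x + 7 = 13 ≡ 2 (mod 11).
2 is a non-residue mod 11; no y exists.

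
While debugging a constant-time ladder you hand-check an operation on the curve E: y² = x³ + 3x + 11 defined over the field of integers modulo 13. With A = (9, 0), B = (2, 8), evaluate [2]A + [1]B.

First 2A:
Repeated addition: build up to 2A.
2A: (9, 0) + (9, 0): same x and y₁ ≡ -y₂, so the sum is 𝒪.
2A = 𝒪.
Finally 2A + B:
𝒪 + (2, 8) = (2, 8) (identity).

(2, 8)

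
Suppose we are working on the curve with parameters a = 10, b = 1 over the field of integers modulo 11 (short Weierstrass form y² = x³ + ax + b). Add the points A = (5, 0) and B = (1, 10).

(3, 6)

(5, 0) + (1, 10). λ = (10 - 0)/(1 - 5) ≡ 10/7 mod 11. 7⁻¹ ≡ 8 (mod 11), so λ ≡ 3.
  x = λ² - 5 - 1 = 9 - 6 ≡ 3; y = λ·(5 - 3) - 0 ≡ 6. → (3, 6)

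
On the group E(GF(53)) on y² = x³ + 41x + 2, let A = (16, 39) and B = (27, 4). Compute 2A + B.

(25, 40)

First 2A:
Repeated addition: build up to 2A.
2A: tangent at (16, 39): λ = (3·16² + 41)/(2·39) ≡ 14/25. 25⁻¹ ≡ 17 (mod 53) since 25·17 = 425 ≡ 1, so λ ≡ 14·17 ≡ 26.
  x = λ² - 16 - 16 = 676 - 32 ≡ 8; y = λ·(16 - 8) - 39 ≡ 10. → (8, 10)
2A = (8, 10).
Finally 2A + B:
(8, 10) + (27, 4). λ = (4 - 10)/(27 - 8) ≡ 47/19 mod 53. 19⁻¹ ≡ 14 (mod 53) since 19·14 = 266 ≡ 1, so λ ≡ 22.
  x = λ² - 8 - 27 = 484 - 35 ≡ 25; y = λ·(8 - 25) - 10 ≡ 40. → (25, 40)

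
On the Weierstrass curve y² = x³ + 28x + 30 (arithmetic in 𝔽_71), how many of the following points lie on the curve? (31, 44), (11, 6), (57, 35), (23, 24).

2

(31, 44): 44² ≡ 19, rhs ≡ 17 → off.
(11, 6): 6² ≡ 36, rhs ≡ 36 → on.
(57, 35): 35² ≡ 18, rhs ≡ 18 → on.
(23, 24): 24² ≡ 8, rhs ≡ 61 → off.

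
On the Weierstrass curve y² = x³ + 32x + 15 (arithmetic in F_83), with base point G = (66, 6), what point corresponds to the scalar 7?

Double-and-add on 7 = (111)₂. Start with G = (66, 6) for the leading 1-bit.
double: tangent at (66, 6): λ = (3·66² + 32)/(2·6) ≡ 69/12. 12⁻¹ ≡ 7 (mod 83) since 12·7 = 84 ≡ 1, so λ ≡ 69·7 ≡ 68.
  x = λ² - 66 - 66 = 4624 - 132 ≡ 10; y = λ·(66 - 10) - 6 ≡ 67. → (10, 67)
add G: (10, 67) + (66, 6). λ = (6 - 67)/(66 - 10) ≡ 22/56 mod 83. 56⁻¹ ≡ 43 (mod 83) since 56·43 = 2408 ≡ 1, so λ ≡ 33.
  x = λ² - 10 - 66 = 1089 - 76 ≡ 17; y = λ·(10 - 17) - 67 ≡ 34. → (17, 34)
double: tangent at (17, 34): λ = (3·17² + 32)/(2·34) ≡ 69/68. 68⁻¹ ≡ 11 (mod 83) since 68·11 = 748 ≡ 1, so λ ≡ 69·11 ≡ 12.
  x = λ² - 17 - 17 = 144 - 34 ≡ 27; y = λ·(17 - 27) - 34 ≡ 12. → (27, 12)
add G: (27, 12) + (66, 6). λ = (6 - 12)/(66 - 27) ≡ 77/39 mod 83. 39⁻¹ ≡ 66 (mod 83) since 39·66 = 2574 ≡ 1, so λ ≡ 19.
  x = λ² - 27 - 66 = 361 - 93 ≡ 19; y = λ·(27 - 19) - 12 ≡ 57. → (19, 57)

(19, 57)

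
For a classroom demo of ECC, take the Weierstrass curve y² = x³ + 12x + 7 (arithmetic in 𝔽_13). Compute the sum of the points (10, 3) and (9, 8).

(10, 3) + (9, 8). λ = (8 - 3)/(9 - 10) ≡ 5/12 mod 13. 12⁻¹ ≡ 12 (mod 13), so λ ≡ 8.
  x = λ² - 10 - 9 = 64 - 19 ≡ 6; y = λ·(10 - 6) - 3 ≡ 3. → (6, 3)

(6, 3)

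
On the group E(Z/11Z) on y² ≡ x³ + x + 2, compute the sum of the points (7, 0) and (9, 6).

(7, 0) + (9, 6). λ = (6 - 0)/(9 - 7) ≡ 6/2 mod 11. 2⁻¹ ≡ 6 (mod 11) since 2·6 = 12 ≡ 1, so λ ≡ 3.
  x = λ² - 7 - 9 = 9 - 16 ≡ 4; y = λ·(7 - 4) - 0 ≡ 9. → (4, 9)

(4, 9)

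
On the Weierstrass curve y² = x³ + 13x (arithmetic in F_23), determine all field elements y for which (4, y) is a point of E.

1, 22

x³ + 13x + 0 = 116 ≡ 1 (mod 23).
Square roots of 1 mod 23: 1 and 22 (since 1² = 1 ≡ 1).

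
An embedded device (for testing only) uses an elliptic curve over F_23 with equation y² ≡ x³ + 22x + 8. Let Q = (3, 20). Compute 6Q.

Repeated addition: build up to 6Q.
2Q: tangent at (3, 20): λ = (3·3² + 22)/(2·20) ≡ 3/17. 17⁻¹ ≡ 19 (mod 23), so λ ≡ 3·19 ≡ 11.
  x = λ² - 3 - 3 = 121 - 6 ≡ 0; y = λ·(3 - 0) - 20 ≡ 13. → (0, 13)
3Q: (0, 13) + (3, 20). λ = (20 - 13)/(3 - 0) ≡ 7/3 mod 23. 3⁻¹ ≡ 8 (mod 23), so λ ≡ 10.
  x = λ² - 0 - 3 = 100 - 3 ≡ 5; y = λ·(0 - 5) - 13 ≡ 6. → (5, 6)
4Q: (5, 6) + (3, 20). λ = (20 - 6)/(3 - 5) ≡ 14/21 mod 23. 21⁻¹ ≡ 11 (mod 23), so λ ≡ 16.
  x = λ² - 5 - 3 = 256 - 8 ≡ 18; y = λ·(5 - 18) - 6 ≡ 16. → (18, 16)
5Q: (18, 16) + (3, 20). λ = (20 - 16)/(3 - 18) ≡ 4/8 mod 23. 8⁻¹ ≡ 3 (mod 23) since 8·3 = 24 ≡ 1, so λ ≡ 12.
  x = λ² - 18 - 3 = 144 - 21 ≡ 8; y = λ·(18 - 8) - 16 ≡ 12. → (8, 12)
6Q: (8, 12) + (3, 20). λ = (20 - 12)/(3 - 8) ≡ 8/18 mod 23. 18⁻¹ ≡ 9 (mod 23), so λ ≡ 3.
  x = λ² - 8 - 3 = 9 - 11 ≡ 21; y = λ·(8 - 21) - 12 ≡ 18. → (21, 18)

(21, 18)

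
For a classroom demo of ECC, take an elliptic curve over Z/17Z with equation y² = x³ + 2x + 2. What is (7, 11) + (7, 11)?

(5, 1)

tangent at (7, 11): λ = (3·7² + 2)/(2·11) ≡ 13/5. 5⁻¹ ≡ 7 (mod 17), so λ ≡ 13·7 ≡ 6.
  x = λ² - 7 - 7 = 36 - 14 ≡ 5; y = λ·(7 - 5) - 11 ≡ 1. → (5, 1)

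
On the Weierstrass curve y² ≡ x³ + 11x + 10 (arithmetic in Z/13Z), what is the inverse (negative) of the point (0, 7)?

-(0, 7) = (0, -7 mod 13) = (0, 6).

(0, 6)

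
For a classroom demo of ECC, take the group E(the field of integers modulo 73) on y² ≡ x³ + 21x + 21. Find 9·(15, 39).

Write P = (15, 39).
Repeated addition: build up to 9P.
2P: tangent at (15, 39): λ = (3·15² + 21)/(2·39) ≡ 39/5. 5⁻¹ ≡ 44 (mod 73) since 5·44 = 220 ≡ 1, so λ ≡ 39·44 ≡ 37.
  x = λ² - 15 - 15 = 1369 - 30 ≡ 25; y = λ·(15 - 25) - 39 ≡ 29. → (25, 29)
3P: (25, 29) + (15, 39). λ = (39 - 29)/(15 - 25) ≡ 10/63 mod 73. 63⁻¹ ≡ 51 (mod 73) since 63·51 = 3213 ≡ 1, so λ ≡ 72.
  x = λ² - 25 - 15 = 5184 - 40 ≡ 34; y = λ·(25 - 34) - 29 ≡ 53. → (34, 53)
4P: (34, 53) + (15, 39). λ = (39 - 53)/(15 - 34) ≡ 59/54 mod 73. 54⁻¹ ≡ 23 (mod 73), so λ ≡ 43.
  x = λ² - 34 - 15 = 1849 - 49 ≡ 48; y = λ·(34 - 48) - 53 ≡ 2. → (48, 2)
5P: (48, 2) + (15, 39). λ = (39 - 2)/(15 - 48) ≡ 37/40 mod 73. 40⁻¹ ≡ 42 (mod 73), so λ ≡ 21.
  x = λ² - 48 - 15 = 441 - 63 ≡ 13; y = λ·(48 - 13) - 2 ≡ 3. → (13, 3)
6P: (13, 3) + (15, 39). λ = (39 - 3)/(15 - 13) ≡ 36/2 mod 73. 2⁻¹ ≡ 37 (mod 73) since 2·37 = 74 ≡ 1, so λ ≡ 18.
  x = λ² - 13 - 15 = 324 - 28 ≡ 4; y = λ·(13 - 4) - 3 ≡ 13. → (4, 13)
7P: (4, 13) + (15, 39). λ = (39 - 13)/(15 - 4) ≡ 26/11 mod 73. 11⁻¹ ≡ 20 (mod 73) since 11·20 = 220 ≡ 1, so λ ≡ 9.
  x = λ² - 4 - 15 = 81 - 19 ≡ 62; y = λ·(4 - 62) - 13 ≡ 49. → (62, 49)
8P: (62, 49) + (15, 39). λ = (39 - 49)/(15 - 62) ≡ 63/26 mod 73. 26⁻¹ ≡ 59 (mod 73) since 26·59 = 1534 ≡ 1, so λ ≡ 67.
  x = λ² - 62 - 15 = 4489 - 77 ≡ 32; y = λ·(62 - 32) - 49 ≡ 63. → (32, 63)
9P: (32, 63) + (15, 39). λ = (39 - 63)/(15 - 32) ≡ 49/56 mod 73. 56⁻¹ ≡ 30 (mod 73), so λ ≡ 10.
  x = λ² - 32 - 15 = 100 - 47 ≡ 53; y = λ·(32 - 53) - 63 ≡ 19. → (53, 19)

(53, 19)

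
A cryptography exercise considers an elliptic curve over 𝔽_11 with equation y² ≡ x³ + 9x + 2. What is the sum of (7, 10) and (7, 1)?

O

The two points share x = 7 and their y-coordinates satisfy 10 + 1 ≡ 0 (mod 11), so they are inverses. Their sum is the point at infinity.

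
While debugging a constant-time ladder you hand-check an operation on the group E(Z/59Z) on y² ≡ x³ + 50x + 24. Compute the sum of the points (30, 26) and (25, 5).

(30, 26) + (25, 5). λ = (5 - 26)/(25 - 30) ≡ 38/54 mod 59. 54⁻¹ ≡ 47 (mod 59) since 54·47 = 2538 ≡ 1, so λ ≡ 16.
  x = λ² - 30 - 25 = 256 - 55 ≡ 24; y = λ·(30 - 24) - 26 ≡ 11. → (24, 11)

(24, 11)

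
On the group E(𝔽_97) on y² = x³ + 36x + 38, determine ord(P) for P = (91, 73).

2P: tangent at (91, 73): λ = (3·91² + 36)/(2·73) ≡ 47/49. 49⁻¹ ≡ 2 (mod 97) since 49·2 = 98 ≡ 1, so λ ≡ 47·2 ≡ 94.
  x = λ² - 91 - 91 = 8836 - 182 ≡ 21; y = λ·(91 - 21) - 73 ≡ 8. → (21, 8)
3P: (21, 8) + (91, 73). λ = (73 - 8)/(91 - 21) ≡ 65/70 mod 97. 70⁻¹ ≡ 79 (mod 97) since 70·79 = 5530 ≡ 1, so λ ≡ 91.
  x = λ² - 21 - 91 = 8281 - 112 ≡ 21; y = λ·(21 - 21) - 8 ≡ 89. → (21, 89)
4P: (21, 89) + (91, 73). λ = (73 - 89)/(91 - 21) ≡ 81/70 mod 97. 70⁻¹ ≡ 79 (mod 97), so λ ≡ 94.
  x = λ² - 21 - 91 = 8836 - 112 ≡ 91; y = λ·(21 - 91) - 89 ≡ 24. → (91, 24)
5P: (91, 24) + (91, 73): same x and y₁ ≡ -y₂, so the sum is O.
5P = O, so the order is 5.

5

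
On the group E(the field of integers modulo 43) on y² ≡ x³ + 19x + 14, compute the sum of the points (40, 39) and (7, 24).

(40, 39) + (7, 24). λ = (24 - 39)/(7 - 40) ≡ 28/10 mod 43. 10⁻¹ ≡ 13 (mod 43) since 10·13 = 130 ≡ 1, so λ ≡ 20.
  x = λ² - 40 - 7 = 400 - 47 ≡ 9; y = λ·(40 - 9) - 39 ≡ 22. → (9, 22)

(9, 22)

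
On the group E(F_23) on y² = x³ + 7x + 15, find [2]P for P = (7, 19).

tangent at (7, 19): λ = (3·7² + 7)/(2·19) ≡ 16/15. 15⁻¹ ≡ 20 (mod 23) since 15·20 = 300 ≡ 1, so λ ≡ 16·20 ≡ 21.
  x = λ² - 7 - 7 = 441 - 14 ≡ 13; y = λ·(7 - 13) - 19 ≡ 16. → (13, 16)

(13, 16)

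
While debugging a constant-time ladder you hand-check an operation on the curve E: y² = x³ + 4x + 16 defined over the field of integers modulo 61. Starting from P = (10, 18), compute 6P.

Double-and-add on 6 = (110)₂. Start with P = (10, 18) for the leading 1-bit.
double: tangent at (10, 18): λ = (3·10² + 4)/(2·18) ≡ 60/36. 36⁻¹ ≡ 39 (mod 61), so λ ≡ 60·39 ≡ 22.
  x = λ² - 10 - 10 = 484 - 20 ≡ 37; y = λ·(10 - 37) - 18 ≡ 59. → (37, 59)
add P: (37, 59) + (10, 18). λ = (18 - 59)/(10 - 37) ≡ 20/34 mod 61. 34⁻¹ ≡ 9 (mod 61) since 34·9 = 306 ≡ 1, so λ ≡ 58.
  x = λ² - 37 - 10 = 3364 - 47 ≡ 23; y = λ·(37 - 23) - 59 ≡ 21. → (23, 21)
double: tangent at (23, 21): λ = (3·23² + 4)/(2·21) ≡ 5/42. 42⁻¹ ≡ 16 (mod 61), so λ ≡ 5·16 ≡ 19.
  x = λ² - 23 - 23 = 361 - 46 ≡ 10; y = λ·(23 - 10) - 21 ≡ 43. → (10, 43)

(10, 43)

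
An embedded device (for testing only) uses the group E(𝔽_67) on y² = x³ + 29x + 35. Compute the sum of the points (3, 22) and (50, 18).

(6, 31)

(3, 22) + (50, 18). λ = (18 - 22)/(50 - 3) ≡ 63/47 mod 67. 47⁻¹ ≡ 10 (mod 67) since 47·10 = 470 ≡ 1, so λ ≡ 27.
  x = λ² - 3 - 50 = 729 - 53 ≡ 6; y = λ·(3 - 6) - 22 ≡ 31. → (6, 31)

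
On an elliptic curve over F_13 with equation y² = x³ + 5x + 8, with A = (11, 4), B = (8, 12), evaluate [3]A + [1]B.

First 3A:
Repeated addition: build up to 3A.
2A: tangent at (11, 4): λ = (3·11² + 5)/(2·4) ≡ 4/8. 8⁻¹ ≡ 5 (mod 13), so λ ≡ 4·5 ≡ 7.
  x = λ² - 11 - 11 = 49 - 22 ≡ 1; y = λ·(11 - 1) - 4 ≡ 1. → (1, 1)
3A: (1, 1) + (11, 4). λ = (4 - 1)/(11 - 1) ≡ 3/10 mod 13. 10⁻¹ ≡ 4 (mod 13), so λ ≡ 12.
  x = λ² - 1 - 11 = 144 - 12 ≡ 2; y = λ·(1 - 2) - 1 ≡ 0. → (2, 0)
3A = (2, 0).
Finally 3A + B:
(2, 0) + (8, 12). λ = (12 - 0)/(8 - 2) ≡ 12/6 mod 13. 6⁻¹ ≡ 11 (mod 13), so λ ≡ 2.
  x = λ² - 2 - 8 = 4 - 10 ≡ 7; y = λ·(2 - 7) - 0 ≡ 3. → (7, 3)

(7, 3)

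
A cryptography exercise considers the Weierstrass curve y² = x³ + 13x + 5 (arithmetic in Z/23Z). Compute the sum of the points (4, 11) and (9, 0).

(13, 18)

(4, 11) + (9, 0). λ = (0 - 11)/(9 - 4) ≡ 12/5 mod 23. 5⁻¹ ≡ 14 (mod 23), so λ ≡ 7.
  x = λ² - 4 - 9 = 49 - 13 ≡ 13; y = λ·(4 - 13) - 11 ≡ 18. → (13, 18)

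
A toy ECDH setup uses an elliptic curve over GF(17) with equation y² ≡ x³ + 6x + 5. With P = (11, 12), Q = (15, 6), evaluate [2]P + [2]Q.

First 2P:
Repeated addition: build up to 2P.
2P: tangent at (11, 12): λ = (3·11² + 6)/(2·12) ≡ 12/7. 7⁻¹ ≡ 5 (mod 17) since 7·5 = 35 ≡ 1, so λ ≡ 12·5 ≡ 9.
  x = λ² - 11 - 11 = 81 - 22 ≡ 8; y = λ·(11 - 8) - 12 ≡ 15. → (8, 15)
2P = (8, 15).
Next 2Q:
Repeated addition: build up to 2Q.
2Q: tangent at (15, 6): λ = (3·15² + 6)/(2·6) ≡ 1/12. 12⁻¹ ≡ 10 (mod 17), so λ ≡ 1·10 ≡ 10.
  x = λ² - 15 - 15 = 100 - 30 ≡ 2; y = λ·(15 - 2) - 6 ≡ 5. → (2, 5)
2Q = (2, 5).
Finally 2P + 2Q:
(8, 15) + (2, 5). λ = (5 - 15)/(2 - 8) ≡ 7/11 mod 17. 11⁻¹ ≡ 14 (mod 17) since 11·14 = 154 ≡ 1, so λ ≡ 13.
  x = λ² - 8 - 2 = 169 - 10 ≡ 6; y = λ·(8 - 6) - 15 ≡ 11. → (6, 11)

(6, 11)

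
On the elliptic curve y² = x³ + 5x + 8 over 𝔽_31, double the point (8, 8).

(3, 9)

tangent at (8, 8): λ = (3·8² + 5)/(2·8) ≡ 11/16. 16⁻¹ ≡ 2 (mod 31) since 16·2 = 32 ≡ 1, so λ ≡ 11·2 ≡ 22.
  x = λ² - 8 - 8 = 484 - 16 ≡ 3; y = λ·(8 - 3) - 8 ≡ 9. → (3, 9)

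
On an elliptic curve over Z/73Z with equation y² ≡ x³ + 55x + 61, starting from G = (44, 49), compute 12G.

Double-and-add on 12 = (1100)₂. Start with G = (44, 49) for the leading 1-bit.
double: tangent at (44, 49): λ = (3·44² + 55)/(2·49) ≡ 23/25. 25⁻¹ ≡ 38 (mod 73) since 25·38 = 950 ≡ 1, so λ ≡ 23·38 ≡ 71.
  x = λ² - 44 - 44 = 5041 - 88 ≡ 62; y = λ·(44 - 62) - 49 ≡ 60. → (62, 60)
add G: (62, 60) + (44, 49). λ = (49 - 60)/(44 - 62) ≡ 62/55 mod 73. 55⁻¹ ≡ 4 (mod 73), so λ ≡ 29.
  x = λ² - 62 - 44 = 841 - 106 ≡ 5; y = λ·(62 - 5) - 60 ≡ 60. → (5, 60)
double: tangent at (5, 60): λ = (3·5² + 55)/(2·60) ≡ 57/47. 47⁻¹ ≡ 14 (mod 73), so λ ≡ 57·14 ≡ 68.
  x = λ² - 5 - 5 = 4624 - 10 ≡ 15; y = λ·(5 - 15) - 60 ≡ 63. → (15, 63)
double: tangent at (15, 63): λ = (3·15² + 55)/(2·63) ≡ 0/53. 53⁻¹ ≡ 62 (mod 73) since 53·62 = 3286 ≡ 1, so λ ≡ 0·62 ≡ 0.
  x = λ² - 15 - 15 = 0 - 30 ≡ 43; y = λ·(15 - 43) - 63 ≡ 10. → (43, 10)

(43, 10)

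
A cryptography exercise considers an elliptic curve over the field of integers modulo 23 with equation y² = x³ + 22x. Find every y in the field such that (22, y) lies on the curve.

0

x³ + 22x + 0 = 11132 ≡ 0 (mod 23).
Only y = 0 satisfies y² ≡ 0.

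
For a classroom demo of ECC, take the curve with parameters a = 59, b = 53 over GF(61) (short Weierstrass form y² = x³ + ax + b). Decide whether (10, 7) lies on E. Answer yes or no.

y² = 7² ≡ 49; x³ + 59x + 53 = 1643 ≡ 57 (mod 61). 49 ≠ 57.

no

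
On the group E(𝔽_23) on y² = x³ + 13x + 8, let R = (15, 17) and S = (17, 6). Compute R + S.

(15, 17) + (17, 6). λ = (6 - 17)/(17 - 15) ≡ 12/2 mod 23. 2⁻¹ ≡ 12 (mod 23), so λ ≡ 6.
  x = λ² - 15 - 17 = 36 - 32 ≡ 4; y = λ·(15 - 4) - 17 ≡ 3. → (4, 3)

(4, 3)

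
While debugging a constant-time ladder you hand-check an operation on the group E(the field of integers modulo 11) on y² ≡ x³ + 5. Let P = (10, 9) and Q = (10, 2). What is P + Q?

O

The two points share x = 10 and their y-coordinates satisfy 9 + 2 ≡ 0 (mod 11), so they are inverses. Their sum is the point at infinity.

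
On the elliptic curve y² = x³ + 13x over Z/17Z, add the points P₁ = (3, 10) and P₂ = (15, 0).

(3, 7)

(3, 10) + (15, 0). λ = (0 - 10)/(15 - 3) ≡ 7/12 mod 17. 12⁻¹ ≡ 10 (mod 17), so λ ≡ 2.
  x = λ² - 3 - 15 = 4 - 18 ≡ 3; y = λ·(3 - 3) - 10 ≡ 7. → (3, 7)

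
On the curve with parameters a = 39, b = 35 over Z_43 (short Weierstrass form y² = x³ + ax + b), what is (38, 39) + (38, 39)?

(33, 8)

tangent at (38, 39): λ = (3·38² + 39)/(2·39) ≡ 28/35. 35⁻¹ ≡ 16 (mod 43), so λ ≡ 28·16 ≡ 18.
  x = λ² - 38 - 38 = 324 - 76 ≡ 33; y = λ·(38 - 33) - 39 ≡ 8. → (33, 8)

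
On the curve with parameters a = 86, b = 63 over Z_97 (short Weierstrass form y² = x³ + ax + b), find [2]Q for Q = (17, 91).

(32, 9)

tangent at (17, 91): λ = (3·17² + 86)/(2·91) ≡ 80/85. 85⁻¹ ≡ 8 (mod 97), so λ ≡ 80·8 ≡ 58.
  x = λ² - 17 - 17 = 3364 - 34 ≡ 32; y = λ·(17 - 32) - 91 ≡ 9. → (32, 9)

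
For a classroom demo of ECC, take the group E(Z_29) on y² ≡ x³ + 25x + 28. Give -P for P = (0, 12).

-(0, 12) = (0, -12 mod 29) = (0, 17).

(0, 17)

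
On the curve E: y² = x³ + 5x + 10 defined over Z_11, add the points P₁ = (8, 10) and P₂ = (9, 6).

(10, 9)

(8, 10) + (9, 6). λ = (6 - 10)/(9 - 8) ≡ 7/1 mod 11. 1⁻¹ ≡ 1 (mod 11), so λ ≡ 7.
  x = λ² - 8 - 9 = 49 - 17 ≡ 10; y = λ·(8 - 10) - 10 ≡ 9. → (10, 9)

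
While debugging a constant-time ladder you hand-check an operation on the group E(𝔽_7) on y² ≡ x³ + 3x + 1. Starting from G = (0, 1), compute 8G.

Double-and-add on 8 = (1000)₂. Start with G = (0, 1) for the leading 1-bit.
double: tangent at (0, 1): λ = (3·0² + 3)/(2·1) ≡ 3/2. 2⁻¹ ≡ 4 (mod 7), so λ ≡ 3·4 ≡ 5.
  x = λ² - 0 - 0 = 25 - 0 ≡ 4; y = λ·(0 - 4) - 1 ≡ 0. → (4, 0)
double: (4, 0) + (4, 0): same x and y₁ ≡ -y₂, so the sum is the point at infinity.
double: the point at infinity + the point at infinity = the point at infinity (identity).

O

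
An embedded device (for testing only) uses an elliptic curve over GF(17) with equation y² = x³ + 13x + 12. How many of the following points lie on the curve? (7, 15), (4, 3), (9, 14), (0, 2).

(7, 15): 15² ≡ 4, rhs ≡ 4 → on.
(4, 3): 3² ≡ 9, rhs ≡ 9 → on.
(9, 14): 14² ≡ 9, rhs ≡ 8 → off.
(0, 2): 2² ≡ 4, rhs ≡ 12 → off.

2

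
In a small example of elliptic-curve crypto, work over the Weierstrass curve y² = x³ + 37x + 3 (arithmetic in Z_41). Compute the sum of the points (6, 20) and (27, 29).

(6, 20) + (27, 29). λ = (29 - 20)/(27 - 6) ≡ 9/21 mod 41. 21⁻¹ ≡ 2 (mod 41), so λ ≡ 18.
  x = λ² - 6 - 27 = 324 - 33 ≡ 4; y = λ·(6 - 4) - 20 ≡ 16. → (4, 16)

(4, 16)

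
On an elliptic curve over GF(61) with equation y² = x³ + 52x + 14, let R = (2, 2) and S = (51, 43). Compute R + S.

(2, 2) + (51, 43). λ = (43 - 2)/(51 - 2) ≡ 41/49 mod 61. 49⁻¹ ≡ 5 (mod 61), so λ ≡ 22.
  x = λ² - 2 - 51 = 484 - 53 ≡ 4; y = λ·(2 - 4) - 2 ≡ 15. → (4, 15)

(4, 15)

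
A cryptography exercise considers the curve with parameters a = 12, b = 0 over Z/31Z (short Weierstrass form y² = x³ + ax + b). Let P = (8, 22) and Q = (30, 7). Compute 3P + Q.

First 3P:
Repeated addition: build up to 3P.
2P: tangent at (8, 22): λ = (3·8² + 12)/(2·22) ≡ 18/13. 13⁻¹ ≡ 12 (mod 31) since 13·12 = 156 ≡ 1, so λ ≡ 18·12 ≡ 30.
  x = λ² - 8 - 8 = 900 - 16 ≡ 16; y = λ·(8 - 16) - 22 ≡ 17. → (16, 17)
3P: (16, 17) + (8, 22). λ = (22 - 17)/(8 - 16) ≡ 5/23 mod 31. 23⁻¹ ≡ 27 (mod 31) since 23·27 = 621 ≡ 1, so λ ≡ 11.
  x = λ² - 16 - 8 = 121 - 24 ≡ 4; y = λ·(16 - 4) - 17 ≡ 22. → (4, 22)
3P = (4, 22).
Finally 3P + Q:
(4, 22) + (30, 7). λ = (7 - 22)/(30 - 4) ≡ 16/26 mod 31. 26⁻¹ ≡ 6 (mod 31), so λ ≡ 3.
  x = λ² - 4 - 30 = 9 - 34 ≡ 6; y = λ·(4 - 6) - 22 ≡ 3. → (6, 3)

(6, 3)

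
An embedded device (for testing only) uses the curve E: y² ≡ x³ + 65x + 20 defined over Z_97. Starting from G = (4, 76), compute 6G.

Double-and-add on 6 = (110)₂. Start with G = (4, 76) for the leading 1-bit.
double: tangent at (4, 76): λ = (3·4² + 65)/(2·76) ≡ 16/55. 55⁻¹ ≡ 30 (mod 97) since 55·30 = 1650 ≡ 1, so λ ≡ 16·30 ≡ 92.
  x = λ² - 4 - 4 = 8464 - 8 ≡ 17; y = λ·(4 - 17) - 76 ≡ 86. → (17, 86)
add G: (17, 86) + (4, 76). λ = (76 - 86)/(4 - 17) ≡ 87/84 mod 97. 84⁻¹ ≡ 82 (mod 97) since 84·82 = 6888 ≡ 1, so λ ≡ 53.
  x = λ² - 17 - 4 = 2809 - 21 ≡ 72; y = λ·(17 - 72) - 86 ≡ 6. → (72, 6)
double: tangent at (72, 6): λ = (3·72² + 65)/(2·6) ≡ 0/12. 12⁻¹ ≡ 89 (mod 97) since 12·89 = 1068 ≡ 1, so λ ≡ 0·89 ≡ 0.
  x = λ² - 72 - 72 = 0 - 144 ≡ 50; y = λ·(72 - 50) - 6 ≡ 91. → (50, 91)

(50, 91)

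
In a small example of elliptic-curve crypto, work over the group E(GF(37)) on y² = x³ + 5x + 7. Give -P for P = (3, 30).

-(3, 30) = (3, -30 mod 37) = (3, 7).

(3, 7)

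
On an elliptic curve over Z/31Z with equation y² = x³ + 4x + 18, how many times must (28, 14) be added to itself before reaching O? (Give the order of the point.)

7

2P: tangent at (28, 14): λ = (3·28² + 4)/(2·14) ≡ 0/28. 28⁻¹ ≡ 10 (mod 31), so λ ≡ 0·10 ≡ 0.
  x = λ² - 28 - 28 = 0 - 56 ≡ 6; y = λ·(28 - 6) - 14 ≡ 17. → (6, 17)
3P: (6, 17) + (28, 14). λ = (14 - 17)/(28 - 6) ≡ 28/22 mod 31. 22⁻¹ ≡ 24 (mod 31), so λ ≡ 21.
  x = λ² - 6 - 28 = 441 - 34 ≡ 4; y = λ·(6 - 4) - 17 ≡ 25. → (4, 25)
4P: (4, 25) + (28, 14). λ = (14 - 25)/(28 - 4) ≡ 20/24 mod 31. 24⁻¹ ≡ 22 (mod 31), so λ ≡ 6.
  x = λ² - 4 - 28 = 36 - 32 ≡ 4; y = λ·(4 - 4) - 25 ≡ 6. → (4, 6)
5P: (4, 6) + (28, 14). λ = (14 - 6)/(28 - 4) ≡ 8/24 mod 31. 24⁻¹ ≡ 22 (mod 31) since 24·22 = 528 ≡ 1, so λ ≡ 21.
  x = λ² - 4 - 28 = 441 - 32 ≡ 6; y = λ·(4 - 6) - 6 ≡ 14. → (6, 14)
6P: (6, 14) + (28, 14). λ = (14 - 14)/(28 - 6) ≡ 0/22 mod 31. 22⁻¹ ≡ 24 (mod 31) since 22·24 = 528 ≡ 1, so λ ≡ 0.
  x = λ² - 6 - 28 = 0 - 34 ≡ 28; y = λ·(6 - 28) - 14 ≡ 17. → (28, 17)
7P: (28, 17) + (28, 14): same x and y₁ ≡ -y₂, so the sum is O.
7P = O, so the order is 7.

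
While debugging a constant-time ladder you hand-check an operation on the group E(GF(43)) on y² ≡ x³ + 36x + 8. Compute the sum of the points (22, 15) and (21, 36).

(22, 15) + (21, 36). λ = (36 - 15)/(21 - 22) ≡ 21/42 mod 43. 42⁻¹ ≡ 42 (mod 43) since 42·42 = 1764 ≡ 1, so λ ≡ 22.
  x = λ² - 22 - 21 = 484 - 43 ≡ 11; y = λ·(22 - 11) - 15 ≡ 12. → (11, 12)

(11, 12)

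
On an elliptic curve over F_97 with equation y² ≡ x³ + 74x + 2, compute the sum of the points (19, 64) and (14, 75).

(19, 64) + (14, 75). λ = (75 - 64)/(14 - 19) ≡ 11/92 mod 97. 92⁻¹ ≡ 58 (mod 97), so λ ≡ 56.
  x = λ² - 19 - 14 = 3136 - 33 ≡ 96; y = λ·(19 - 96) - 64 ≡ 86. → (96, 86)

(96, 86)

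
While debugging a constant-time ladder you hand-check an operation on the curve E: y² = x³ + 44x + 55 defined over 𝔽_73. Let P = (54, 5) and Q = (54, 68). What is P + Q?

The two points share x = 54 and their y-coordinates satisfy 5 + 68 ≡ 0 (mod 73), so they are inverses. Their sum is O.

O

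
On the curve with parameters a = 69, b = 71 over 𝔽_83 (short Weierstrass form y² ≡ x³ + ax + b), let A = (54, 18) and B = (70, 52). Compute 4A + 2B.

(46, 20)

First 4A:
Repeated addition: build up to 4A.
2A: tangent at (54, 18): λ = (3·54² + 69)/(2·18) ≡ 19/36. 36⁻¹ ≡ 30 (mod 83), so λ ≡ 19·30 ≡ 72.
  x = λ² - 54 - 54 = 5184 - 108 ≡ 13; y = λ·(54 - 13) - 18 ≡ 29. → (13, 29)
3A: (13, 29) + (54, 18). λ = (18 - 29)/(54 - 13) ≡ 72/41 mod 83. 41⁻¹ ≡ 81 (mod 83) since 41·81 = 3321 ≡ 1, so λ ≡ 22.
  x = λ² - 13 - 54 = 484 - 67 ≡ 2; y = λ·(13 - 2) - 29 ≡ 47. → (2, 47)
4A: (2, 47) + (54, 18). λ = (18 - 47)/(54 - 2) ≡ 54/52 mod 83. 52⁻¹ ≡ 8 (mod 83), so λ ≡ 17.
  x = λ² - 2 - 54 = 289 - 56 ≡ 67; y = λ·(2 - 67) - 47 ≡ 10. → (67, 10)
4A = (67, 10).
Next 2B:
Repeated addition: build up to 2B.
2B: tangent at (70, 52): λ = (3·70² + 69)/(2·52) ≡ 78/21. 21⁻¹ ≡ 4 (mod 83) since 21·4 = 84 ≡ 1, so λ ≡ 78·4 ≡ 63.
  x = λ² - 70 - 70 = 3969 - 140 ≡ 11; y = λ·(70 - 11) - 52 ≡ 13. → (11, 13)
2B = (11, 13).
Finally 4A + 2B:
(67, 10) + (11, 13). λ = (13 - 10)/(11 - 67) ≡ 3/27 mod 83. 27⁻¹ ≡ 40 (mod 83), so λ ≡ 37.
  x = λ² - 67 - 11 = 1369 - 78 ≡ 46; y = λ·(67 - 46) - 10 ≡ 20. → (46, 20)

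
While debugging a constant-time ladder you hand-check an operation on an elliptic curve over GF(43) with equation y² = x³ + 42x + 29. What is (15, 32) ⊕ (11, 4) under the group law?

(23, 41)

(15, 32) + (11, 4). λ = (4 - 32)/(11 - 15) ≡ 15/39 mod 43. 39⁻¹ ≡ 32 (mod 43), so λ ≡ 7.
  x = λ² - 15 - 11 = 49 - 26 ≡ 23; y = λ·(15 - 23) - 32 ≡ 41. → (23, 41)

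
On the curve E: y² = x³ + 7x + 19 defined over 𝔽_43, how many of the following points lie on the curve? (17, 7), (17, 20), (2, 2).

(17, 7): 7² ≡ 6, rhs ≡ 20 → off.
(17, 20): 20² ≡ 13, rhs ≡ 20 → off.
(2, 2): 2² ≡ 4, rhs ≡ 41 → off.

0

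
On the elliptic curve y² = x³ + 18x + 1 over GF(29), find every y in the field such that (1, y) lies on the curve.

x³ + 18x + 1 = 20 ≡ 20 (mod 29).
Square roots of 20 mod 29: 7 and 22 (since 7² = 49 ≡ 20).

7, 22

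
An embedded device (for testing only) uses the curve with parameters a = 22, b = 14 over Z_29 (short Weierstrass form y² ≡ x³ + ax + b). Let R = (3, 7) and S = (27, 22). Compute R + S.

(8, 8)

(3, 7) + (27, 22). λ = (22 - 7)/(27 - 3) ≡ 15/24 mod 29. 24⁻¹ ≡ 23 (mod 29), so λ ≡ 26.
  x = λ² - 3 - 27 = 676 - 30 ≡ 8; y = λ·(3 - 8) - 7 ≡ 8. → (8, 8)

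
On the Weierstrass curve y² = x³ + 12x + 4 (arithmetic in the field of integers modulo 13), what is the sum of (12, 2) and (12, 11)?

O

The two points share x = 12 and their y-coordinates satisfy 2 + 11 ≡ 0 (mod 13), so they are inverses. Their sum is the point at infinity.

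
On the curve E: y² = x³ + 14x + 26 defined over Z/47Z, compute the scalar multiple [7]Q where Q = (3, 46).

Double-and-add on 7 = (111)₂. Start with Q = (3, 46) for the leading 1-bit.
double: tangent at (3, 46): λ = (3·3² + 14)/(2·46) ≡ 41/45. 45⁻¹ ≡ 23 (mod 47) since 45·23 = 1035 ≡ 1, so λ ≡ 41·23 ≡ 3.
  x = λ² - 3 - 3 = 9 - 6 ≡ 3; y = λ·(3 - 3) - 46 ≡ 1. → (3, 1)
add Q: (3, 1) + (3, 46): same x and y₁ ≡ -y₂, so the sum is ∞.
double: ∞ + ∞ = ∞ (identity).
add Q: ∞ + (3, 46) = (3, 46) (identity).

(3, 46)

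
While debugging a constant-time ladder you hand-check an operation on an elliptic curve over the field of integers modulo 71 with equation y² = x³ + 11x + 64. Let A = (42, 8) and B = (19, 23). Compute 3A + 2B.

First 3A:
Repeated addition: build up to 3A.
2A: tangent at (42, 8): λ = (3·42² + 11)/(2·8) ≡ 49/16. 16⁻¹ ≡ 40 (mod 71), so λ ≡ 49·40 ≡ 43.
  x = λ² - 42 - 42 = 1849 - 84 ≡ 61; y = λ·(42 - 61) - 8 ≡ 27. → (61, 27)
3A: (61, 27) + (42, 8). λ = (8 - 27)/(42 - 61) ≡ 52/52 mod 71. 52⁻¹ ≡ 56 (mod 71), so λ ≡ 1.
  x = λ² - 61 - 42 = 1 - 103 ≡ 40; y = λ·(61 - 40) - 27 ≡ 65. → (40, 65)
3A = (40, 65).
Next 2B:
Repeated addition: build up to 2B.
2B: tangent at (19, 23): λ = (3·19² + 11)/(2·23) ≡ 29/46. 46⁻¹ ≡ 17 (mod 71), so λ ≡ 29·17 ≡ 67.
  x = λ² - 19 - 19 = 4489 - 38 ≡ 49; y = λ·(19 - 49) - 23 ≡ 26. → (49, 26)
2B = (49, 26).
Finally 3A + 2B:
(40, 65) + (49, 26). λ = (26 - 65)/(49 - 40) ≡ 32/9 mod 71. 9⁻¹ ≡ 8 (mod 71), so λ ≡ 43.
  x = λ² - 40 - 49 = 1849 - 89 ≡ 56; y = λ·(40 - 56) - 65 ≡ 28. → (56, 28)

(56, 28)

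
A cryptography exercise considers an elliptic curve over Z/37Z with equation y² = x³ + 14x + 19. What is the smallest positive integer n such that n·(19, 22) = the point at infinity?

2P: tangent at (19, 22): λ = (3·19² + 14)/(2·22) ≡ 24/7. 7⁻¹ ≡ 16 (mod 37) since 7·16 = 112 ≡ 1, so λ ≡ 24·16 ≡ 14.
  x = λ² - 19 - 19 = 196 - 38 ≡ 10; y = λ·(19 - 10) - 22 ≡ 30. → (10, 30)
3P: (10, 30) + (19, 22). λ = (22 - 30)/(19 - 10) ≡ 29/9 mod 37. 9⁻¹ ≡ 33 (mod 37) since 9·33 = 297 ≡ 1, so λ ≡ 32.
  x = λ² - 10 - 19 = 1024 - 29 ≡ 33; y = λ·(10 - 33) - 30 ≡ 11. → (33, 11)
4P: (33, 11) + (19, 22). λ = (22 - 11)/(19 - 33) ≡ 11/23 mod 37. 23⁻¹ ≡ 29 (mod 37), so λ ≡ 23.
  x = λ² - 33 - 19 = 529 - 52 ≡ 33; y = λ·(33 - 33) - 11 ≡ 26. → (33, 26)
5P: (33, 26) + (19, 22). λ = (22 - 26)/(19 - 33) ≡ 33/23 mod 37. 23⁻¹ ≡ 29 (mod 37) since 23·29 = 667 ≡ 1, so λ ≡ 32.
  x = λ² - 33 - 19 = 1024 - 52 ≡ 10; y = λ·(33 - 10) - 26 ≡ 7. → (10, 7)
6P: (10, 7) + (19, 22). λ = (22 - 7)/(19 - 10) ≡ 15/9 mod 37. 9⁻¹ ≡ 33 (mod 37), so λ ≡ 14.
  x = λ² - 10 - 19 = 196 - 29 ≡ 19; y = λ·(10 - 19) - 7 ≡ 15. → (19, 15)
7P: (19, 15) + (19, 22): same x and y₁ ≡ -y₂, so the sum is the point at infinity.
7P = the point at infinity, so the order is 7.

7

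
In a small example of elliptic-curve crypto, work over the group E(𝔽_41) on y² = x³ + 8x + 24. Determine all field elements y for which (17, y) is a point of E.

none

x³ + 8x + 24 = 5073 ≡ 30 (mod 41).
30 is a non-residue mod 41; no y exists.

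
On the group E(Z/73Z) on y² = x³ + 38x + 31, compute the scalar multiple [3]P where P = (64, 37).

Repeated addition: build up to 3P.
2P: tangent at (64, 37): λ = (3·64² + 38)/(2·37) ≡ 62/1. 1⁻¹ ≡ 1 (mod 73), so λ ≡ 62·1 ≡ 62.
  x = λ² - 64 - 64 = 3844 - 128 ≡ 66; y = λ·(64 - 66) - 37 ≡ 58. → (66, 58)
3P: (66, 58) + (64, 37). λ = (37 - 58)/(64 - 66) ≡ 52/71 mod 73. 71⁻¹ ≡ 36 (mod 73), so λ ≡ 47.
  x = λ² - 66 - 64 = 2209 - 130 ≡ 35; y = λ·(66 - 35) - 58 ≡ 12. → (35, 12)

(35, 12)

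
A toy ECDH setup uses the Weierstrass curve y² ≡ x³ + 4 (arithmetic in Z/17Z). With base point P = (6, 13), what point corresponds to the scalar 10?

Double-and-add on 10 = (1010)₂. Start with P = (6, 13) for the leading 1-bit.
double: tangent at (6, 13): λ = (3·6² + 0)/(2·13) ≡ 6/9. 9⁻¹ ≡ 2 (mod 17), so λ ≡ 6·2 ≡ 12.
  x = λ² - 6 - 6 = 144 - 12 ≡ 13; y = λ·(6 - 13) - 13 ≡ 5. → (13, 5)
double: tangent at (13, 5): λ = (3·13² + 0)/(2·5) ≡ 14/10. 10⁻¹ ≡ 12 (mod 17), so λ ≡ 14·12 ≡ 15.
  x = λ² - 13 - 13 = 225 - 26 ≡ 12; y = λ·(13 - 12) - 5 ≡ 10. → (12, 10)
add P: (12, 10) + (6, 13). λ = (13 - 10)/(6 - 12) ≡ 3/11 mod 17. 11⁻¹ ≡ 14 (mod 17), so λ ≡ 8.
  x = λ² - 12 - 6 = 64 - 18 ≡ 12; y = λ·(12 - 12) - 10 ≡ 7. → (12, 7)
double: tangent at (12, 7): λ = (3·12² + 0)/(2·7) ≡ 7/14. 14⁻¹ ≡ 11 (mod 17), so λ ≡ 7·11 ≡ 9.
  x = λ² - 12 - 12 = 81 - 24 ≡ 6; y = λ·(12 - 6) - 7 ≡ 13. → (6, 13)

(6, 13)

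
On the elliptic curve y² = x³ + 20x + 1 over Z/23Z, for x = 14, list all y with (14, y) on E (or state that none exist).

9, 14

x³ + 20x + 1 = 3025 ≡ 12 (mod 23).
Square roots of 12 mod 23: 9 and 14 (since 9² = 81 ≡ 12).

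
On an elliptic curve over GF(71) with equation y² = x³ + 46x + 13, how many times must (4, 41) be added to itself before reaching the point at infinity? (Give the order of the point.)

2P: tangent at (4, 41): λ = (3·4² + 46)/(2·41) ≡ 23/11. 11⁻¹ ≡ 13 (mod 71) since 11·13 = 143 ≡ 1, so λ ≡ 23·13 ≡ 15.
  x = λ² - 4 - 4 = 225 - 8 ≡ 4; y = λ·(4 - 4) - 41 ≡ 30. → (4, 30)
3P: (4, 30) + (4, 41): same x and y₁ ≡ -y₂, so the sum is the point at infinity.
3P = the point at infinity, so the order is 3.

3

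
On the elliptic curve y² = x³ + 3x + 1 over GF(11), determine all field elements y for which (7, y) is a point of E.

x³ + 3x + 1 = 365 ≡ 2 (mod 11).
2 is a non-residue mod 11; no y exists.

none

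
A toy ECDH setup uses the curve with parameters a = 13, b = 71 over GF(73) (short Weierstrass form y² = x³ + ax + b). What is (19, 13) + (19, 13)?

tangent at (19, 13): λ = (3·19² + 13)/(2·13) ≡ 1/26. 26⁻¹ ≡ 59 (mod 73) since 26·59 = 1534 ≡ 1, so λ ≡ 1·59 ≡ 59.
  x = λ² - 19 - 19 = 3481 - 38 ≡ 12; y = λ·(19 - 12) - 13 ≡ 35. → (12, 35)

(12, 35)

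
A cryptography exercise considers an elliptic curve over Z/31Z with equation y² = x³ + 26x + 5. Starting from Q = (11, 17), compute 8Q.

(17, 20)

Double-and-add on 8 = (1000)₂. Start with Q = (11, 17) for the leading 1-bit.
double: tangent at (11, 17): λ = (3·11² + 26)/(2·17) ≡ 17/3. 3⁻¹ ≡ 21 (mod 31), so λ ≡ 17·21 ≡ 16.
  x = λ² - 11 - 11 = 256 - 22 ≡ 17; y = λ·(11 - 17) - 17 ≡ 11. → (17, 11)
double: tangent at (17, 11): λ = (3·17² + 26)/(2·11) ≡ 25/22. 22⁻¹ ≡ 24 (mod 31) since 22·24 = 528 ≡ 1, so λ ≡ 25·24 ≡ 11.
  x = λ² - 17 - 17 = 121 - 34 ≡ 25; y = λ·(17 - 25) - 11 ≡ 25. → (25, 25)
double: tangent at (25, 25): λ = (3·25² + 26)/(2·25) ≡ 10/19. 19⁻¹ ≡ 18 (mod 31) since 19·18 = 342 ≡ 1, so λ ≡ 10·18 ≡ 25.
  x = λ² - 25 - 25 = 625 - 50 ≡ 17; y = λ·(25 - 17) - 25 ≡ 20. → (17, 20)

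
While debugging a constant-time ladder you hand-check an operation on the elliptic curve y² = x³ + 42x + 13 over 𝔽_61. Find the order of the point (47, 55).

12

2P: tangent at (47, 55): λ = (3·47² + 42)/(2·55) ≡ 20/49. 49⁻¹ ≡ 5 (mod 61), so λ ≡ 20·5 ≡ 39.
  x = λ² - 47 - 47 = 1521 - 94 ≡ 24; y = λ·(47 - 24) - 55 ≡ 49. → (24, 49)
3P: (24, 49) + (47, 55). λ = (55 - 49)/(47 - 24) ≡ 6/23 mod 61. 23⁻¹ ≡ 8 (mod 61) since 23·8 = 184 ≡ 1, so λ ≡ 48.
  x = λ² - 24 - 47 = 2304 - 71 ≡ 37; y = λ·(24 - 37) - 49 ≡ 59. → (37, 59)
4P: (37, 59) + (47, 55). λ = (55 - 59)/(47 - 37) ≡ 57/10 mod 61. 10⁻¹ ≡ 55 (mod 61), so λ ≡ 24.
  x = λ² - 37 - 47 = 576 - 84 ≡ 4; y = λ·(37 - 4) - 59 ≡ 1. → (4, 1)
5P: (4, 1) + (47, 55). λ = (55 - 1)/(47 - 4) ≡ 54/43 mod 61. 43⁻¹ ≡ 44 (mod 61), so λ ≡ 58.
  x = λ² - 4 - 47 = 3364 - 51 ≡ 19; y = λ·(4 - 19) - 1 ≡ 44. → (19, 44)
6P: (19, 44) + (47, 55). λ = (55 - 44)/(47 - 19) ≡ 11/28 mod 61. 28⁻¹ ≡ 24 (mod 61), so λ ≡ 20.
  x = λ² - 19 - 47 = 400 - 66 ≡ 29; y = λ·(19 - 29) - 44 ≡ 0. → (29, 0)
7P: (29, 0) + (47, 55). λ = (55 - 0)/(47 - 29) ≡ 55/18 mod 61. 18⁻¹ ≡ 17 (mod 61), so λ ≡ 20.
  x = λ² - 29 - 47 = 400 - 76 ≡ 19; y = λ·(29 - 19) - 0 ≡ 17. → (19, 17)
8P: (19, 17) + (47, 55). λ = (55 - 17)/(47 - 19) ≡ 38/28 mod 61. 28⁻¹ ≡ 24 (mod 61) since 28·24 = 672 ≡ 1, so λ ≡ 58.
  x = λ² - 19 - 47 = 3364 - 66 ≡ 4; y = λ·(19 - 4) - 17 ≡ 60. → (4, 60)
9P: (4, 60) + (47, 55). λ = (55 - 60)/(47 - 4) ≡ 56/43 mod 61. 43⁻¹ ≡ 44 (mod 61) since 43·44 = 1892 ≡ 1, so λ ≡ 24.
  x = λ² - 4 - 47 = 576 - 51 ≡ 37; y = λ·(4 - 37) - 60 ≡ 2. → (37, 2)
10P: (37, 2) + (47, 55). λ = (55 - 2)/(47 - 37) ≡ 53/10 mod 61. 10⁻¹ ≡ 55 (mod 61) since 10·55 = 550 ≡ 1, so λ ≡ 48.
  x = λ² - 37 - 47 = 2304 - 84 ≡ 24; y = λ·(37 - 24) - 2 ≡ 12. → (24, 12)
11P: (24, 12) + (47, 55). λ = (55 - 12)/(47 - 24) ≡ 43/23 mod 61. 23⁻¹ ≡ 8 (mod 61), so λ ≡ 39.
  x = λ² - 24 - 47 = 1521 - 71 ≡ 47; y = λ·(24 - 47) - 12 ≡ 6. → (47, 6)
12P: (47, 6) + (47, 55): same x and y₁ ≡ -y₂, so the sum is 𝒪.
12P = 𝒪, so the order is 12.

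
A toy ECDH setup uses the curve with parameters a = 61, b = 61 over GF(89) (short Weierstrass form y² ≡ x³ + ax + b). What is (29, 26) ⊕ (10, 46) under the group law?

(41, 85)

(29, 26) + (10, 46). λ = (46 - 26)/(10 - 29) ≡ 20/70 mod 89. 70⁻¹ ≡ 14 (mod 89), so λ ≡ 13.
  x = λ² - 29 - 10 = 169 - 39 ≡ 41; y = λ·(29 - 41) - 26 ≡ 85. → (41, 85)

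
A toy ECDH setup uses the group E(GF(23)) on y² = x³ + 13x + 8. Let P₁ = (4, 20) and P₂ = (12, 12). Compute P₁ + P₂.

(8, 7)

(4, 20) + (12, 12). λ = (12 - 20)/(12 - 4) ≡ 15/8 mod 23. 8⁻¹ ≡ 3 (mod 23), so λ ≡ 22.
  x = λ² - 4 - 12 = 484 - 16 ≡ 8; y = λ·(4 - 8) - 20 ≡ 7. → (8, 7)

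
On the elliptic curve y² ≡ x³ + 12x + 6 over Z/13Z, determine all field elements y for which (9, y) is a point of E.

x³ + 12x + 6 = 843 ≡ 11 (mod 13).
11 is a non-residue mod 13; no y exists.

none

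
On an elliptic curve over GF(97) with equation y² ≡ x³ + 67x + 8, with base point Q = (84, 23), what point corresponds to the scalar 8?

Double-and-add on 8 = (1000)₂. Start with Q = (84, 23) for the leading 1-bit.
double: tangent at (84, 23): λ = (3·84² + 67)/(2·23) ≡ 89/46. 46⁻¹ ≡ 19 (mod 97), so λ ≡ 89·19 ≡ 42.
  x = λ² - 84 - 84 = 1764 - 168 ≡ 44; y = λ·(84 - 44) - 23 ≡ 8. → (44, 8)
double: tangent at (44, 8): λ = (3·44² + 67)/(2·8) ≡ 55/16. 16⁻¹ ≡ 91 (mod 97), so λ ≡ 55·91 ≡ 58.
  x = λ² - 44 - 44 = 3364 - 88 ≡ 75; y = λ·(44 - 75) - 8 ≡ 37. → (75, 37)
double: tangent at (75, 37): λ = (3·75² + 67)/(2·37) ≡ 64/74. 74⁻¹ ≡ 59 (mod 97), so λ ≡ 64·59 ≡ 90.
  x = λ² - 75 - 75 = 8100 - 150 ≡ 93; y = λ·(75 - 93) - 37 ≡ 89. → (93, 89)

(93, 89)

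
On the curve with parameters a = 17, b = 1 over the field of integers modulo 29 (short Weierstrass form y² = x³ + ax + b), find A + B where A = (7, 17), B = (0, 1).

(7, 17) + (0, 1). λ = (1 - 17)/(0 - 7) ≡ 13/22 mod 29. 22⁻¹ ≡ 4 (mod 29) since 22·4 = 88 ≡ 1, so λ ≡ 23.
  x = λ² - 7 - 0 = 529 - 7 ≡ 0; y = λ·(7 - 0) - 17 ≡ 28. → (0, 28)

(0, 28)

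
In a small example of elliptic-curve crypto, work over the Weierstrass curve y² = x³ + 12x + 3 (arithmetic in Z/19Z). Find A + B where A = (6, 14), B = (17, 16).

(2, 4)

(6, 14) + (17, 16). λ = (16 - 14)/(17 - 6) ≡ 2/11 mod 19. 11⁻¹ ≡ 7 (mod 19) since 11·7 = 77 ≡ 1, so λ ≡ 14.
  x = λ² - 6 - 17 = 196 - 23 ≡ 2; y = λ·(6 - 2) - 14 ≡ 4. → (2, 4)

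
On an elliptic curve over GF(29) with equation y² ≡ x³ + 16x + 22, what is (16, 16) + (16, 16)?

tangent at (16, 16): λ = (3·16² + 16)/(2·16) ≡ 1/3. 3⁻¹ ≡ 10 (mod 29) since 3·10 = 30 ≡ 1, so λ ≡ 1·10 ≡ 10.
  x = λ² - 16 - 16 = 100 - 32 ≡ 10; y = λ·(16 - 10) - 16 ≡ 15. → (10, 15)

(10, 15)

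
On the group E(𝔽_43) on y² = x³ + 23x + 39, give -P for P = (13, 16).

-(13, 16) = (13, -16 mod 43) = (13, 27).

(13, 27)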